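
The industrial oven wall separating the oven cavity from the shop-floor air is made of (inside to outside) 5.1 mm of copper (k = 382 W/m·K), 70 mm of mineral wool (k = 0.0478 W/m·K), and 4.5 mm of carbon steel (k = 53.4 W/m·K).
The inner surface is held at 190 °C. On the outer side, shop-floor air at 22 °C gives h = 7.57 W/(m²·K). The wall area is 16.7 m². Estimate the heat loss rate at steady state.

Series thermal resistances:
R_copper = L/(kA) = 0.0051/(382×16.7) = 7.994×10^-7 K/W
R_mineral wool = L/(kA) = 0.07/(0.0478×16.7) = 0.08769 K/W
R_carbon steel = L/(kA) = 0.0045/(53.4×16.7) = 5.046×10^-6 K/W
R_outer film = 1/(h_o·A) = 1/(7.57×16.7) = 0.00791 K/W
R_total = 0.09561 K/W
Q = ΔT / R_total = 168 / 0.09561

Q ≈ 1760 W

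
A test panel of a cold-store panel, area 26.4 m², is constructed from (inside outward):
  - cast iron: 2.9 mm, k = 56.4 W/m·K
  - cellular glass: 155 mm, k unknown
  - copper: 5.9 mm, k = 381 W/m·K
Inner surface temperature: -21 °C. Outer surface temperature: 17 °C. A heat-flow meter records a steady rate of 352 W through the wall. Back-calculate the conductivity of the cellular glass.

k ≈ 0.0544 W/(m·K)

Series thermal resistances:
R_cast iron = L/(kA) = 0.0029/(56.4×26.4) = 1.948×10^-6 K/W
R_copper = L/(kA) = 0.0059/(381×26.4) = 5.866×10^-7 K/W
Sum of known resistances R_other = 2.534×10^-6 K/W
Total R = ΔT/Q = 38/352 = 0.108 K/W
R_cellular glass = R_total − R_other = 0.108 K/W
k = L/(R·A) = 0.155/(0.108×26.4)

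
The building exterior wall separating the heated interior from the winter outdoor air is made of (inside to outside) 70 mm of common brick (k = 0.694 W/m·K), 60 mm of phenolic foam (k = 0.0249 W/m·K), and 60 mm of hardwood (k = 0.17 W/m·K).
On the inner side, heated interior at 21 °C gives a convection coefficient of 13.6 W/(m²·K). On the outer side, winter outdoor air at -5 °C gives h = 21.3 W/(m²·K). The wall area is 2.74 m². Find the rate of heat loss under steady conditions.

Q ≈ 23.9 W

Treating each layer as a thermal resistance in series:
R_inner film = 1/(h_i·A) = 1/(13.6×2.74) = 0.02684 K/W
R_common brick = L/(kA) = 0.07/(0.694×2.74) = 0.03681 K/W
R_phenolic foam = L/(kA) = 0.06/(0.0249×2.74) = 0.8794 K/W
R_hardwood = L/(kA) = 0.06/(0.17×2.74) = 0.1288 K/W
R_outer film = 1/(h_o·A) = 1/(21.3×2.74) = 0.01713 K/W
R_total = 1.089 K/W
Q = ΔT / R_total = 26 / 1.089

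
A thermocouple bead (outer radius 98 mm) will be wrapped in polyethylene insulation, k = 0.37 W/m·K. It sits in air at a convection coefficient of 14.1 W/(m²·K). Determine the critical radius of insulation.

For a sphere r_cr = 2k/h = 2×0.37/14.1
r_cr = 52.5 mm; since the bare radius (98 mm) is above r_cr, any added insulation will reduce heat loss.

r_cr ≈ 52.5 mm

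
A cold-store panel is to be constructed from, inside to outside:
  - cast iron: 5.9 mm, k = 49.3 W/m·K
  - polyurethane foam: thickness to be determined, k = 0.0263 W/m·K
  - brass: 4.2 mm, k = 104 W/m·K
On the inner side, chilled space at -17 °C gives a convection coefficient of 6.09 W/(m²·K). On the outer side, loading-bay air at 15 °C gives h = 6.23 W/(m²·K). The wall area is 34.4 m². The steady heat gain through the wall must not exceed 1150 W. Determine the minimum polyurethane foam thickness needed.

L ≈ 16.6 mm

Using the resistance-network approach (series):
R_inner film = 1/(h_i·A) = 1/(6.09×34.4) = 0.004773 K/W
R_cast iron = L/(kA) = 0.0059/(49.3×34.4) = 3.479×10^-6 K/W
R_brass = L/(kA) = 0.0042/(104×34.4) = 1.174×10^-6 K/W
R_outer film = 1/(h_o·A) = 1/(6.23×34.4) = 0.004666 K/W
Sum of the known resistances R_other = 0.009444 K/W
Required total resistance R_tot = ΔT/Q_allow = 32/1150 = 0.02783 K/W
R_polyurethane foam = R_tot − R_other = 0.01838 K/W
L = R·k·A = 0.01838×0.0263×34.4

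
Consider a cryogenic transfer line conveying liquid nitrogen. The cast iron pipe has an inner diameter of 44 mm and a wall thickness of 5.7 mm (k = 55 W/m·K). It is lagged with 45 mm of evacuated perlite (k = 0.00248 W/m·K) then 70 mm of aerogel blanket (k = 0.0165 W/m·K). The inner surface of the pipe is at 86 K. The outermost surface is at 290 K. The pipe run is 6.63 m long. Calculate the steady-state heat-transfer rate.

Per-layer cylindrical resistances, series-summed:
R_cast iron pipe wall = ln(27.7/22)/(2π×55×6.63) = 1.006×10^-4 K/W
R_evacuated perlite = ln(72.7/27.7)/(2π×0.00248×6.63) = 9.34 K/W
R_aerogel blanket = ln(142.7/72.7)/(2π×0.0165×6.63) = 0.9812 K/W
R_total = 10.32 K/W
Q = ΔT/R_total = 204/10.32

Q ≈ 19.8 W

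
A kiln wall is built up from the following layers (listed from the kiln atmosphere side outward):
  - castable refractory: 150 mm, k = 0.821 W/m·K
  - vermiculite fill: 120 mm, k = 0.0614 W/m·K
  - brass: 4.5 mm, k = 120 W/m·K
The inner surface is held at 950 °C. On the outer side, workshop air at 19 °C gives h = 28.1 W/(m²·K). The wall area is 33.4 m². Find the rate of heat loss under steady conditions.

Model the wall as resistances in series:
R_castable refractory = L/(kA) = 0.15/(0.821×33.4) = 0.00547 K/W
R_vermiculite fill = L/(kA) = 0.12/(0.0614×33.4) = 0.05851 K/W
R_brass = L/(kA) = 0.0045/(120×33.4) = 1.123×10^-6 K/W
R_outer film = 1/(h_o·A) = 1/(28.1×33.4) = 0.001065 K/W
R_total = 0.06505 K/W
Q = ΔT / R_total = 931 / 0.06505

Q ≈ 14300 W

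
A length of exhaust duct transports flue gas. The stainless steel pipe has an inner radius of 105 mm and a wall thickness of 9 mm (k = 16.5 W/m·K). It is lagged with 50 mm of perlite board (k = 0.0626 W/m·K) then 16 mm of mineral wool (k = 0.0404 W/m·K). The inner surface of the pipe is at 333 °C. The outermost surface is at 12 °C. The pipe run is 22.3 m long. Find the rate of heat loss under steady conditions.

Q ≈ 5540 W

Per-layer cylindrical resistances, series-summed:
R_stainless steel pipe wall = ln(114/105)/(2π×16.5×22.3) = 3.557×10^-5 K/W
R_perlite board = ln(164/114)/(2π×0.0626×22.3) = 0.04146 K/W
R_mineral wool = ln(180/164)/(2π×0.0404×22.3) = 0.01645 K/W
R_total = 0.05794 K/W
Q = ΔT/R_total = 321/0.05794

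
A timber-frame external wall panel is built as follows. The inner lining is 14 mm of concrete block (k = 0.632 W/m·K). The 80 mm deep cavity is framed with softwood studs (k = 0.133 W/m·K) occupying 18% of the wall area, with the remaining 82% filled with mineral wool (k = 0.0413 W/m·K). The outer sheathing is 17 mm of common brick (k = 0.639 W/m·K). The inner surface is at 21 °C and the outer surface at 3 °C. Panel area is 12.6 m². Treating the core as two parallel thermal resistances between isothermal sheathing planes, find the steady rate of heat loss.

Sheathing layers in series; stud and cavity paths in parallel between them.
R_inner = 0.014/(0.632×12.6) = 0.001758 K/W
R_stud  = 0.08/(0.133×0.18×12.6) = 0.2652 K/W
R_cav   = 0.08/(0.0413×0.82×12.6) = 0.1875 K/W
1/R_core = 1/R_stud + 1/R_cav → R_core = 0.1098 K/W
R_outer = 0.017/(0.639×12.6) = 0.002111 K/W
R_total = 0.1137 K/W
Q = ΔT/R_total = 18/0.1137

Q ≈ 158 W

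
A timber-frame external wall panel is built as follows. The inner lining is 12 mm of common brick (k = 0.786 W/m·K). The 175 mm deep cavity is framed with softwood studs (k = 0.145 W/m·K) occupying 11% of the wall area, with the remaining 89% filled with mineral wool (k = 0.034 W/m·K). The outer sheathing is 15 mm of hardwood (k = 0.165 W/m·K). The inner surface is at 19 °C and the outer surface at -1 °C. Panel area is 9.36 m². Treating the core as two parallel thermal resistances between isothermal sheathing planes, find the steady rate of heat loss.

Q ≈ 48.1 W

Sheathing layers in series; stud and cavity paths in parallel between them.
R_inner = 0.012/(0.786×9.36) = 0.001631 K/W
R_stud  = 0.175/(0.145×0.11×9.36) = 1.172 K/W
R_cav   = 0.175/(0.034×0.89×9.36) = 0.6179 K/W
1/R_core = 1/R_stud + 1/R_cav → R_core = 0.4046 K/W
R_outer = 0.015/(0.165×9.36) = 0.009713 K/W
R_total = 0.4159 K/W
Q = ΔT/R_total = 20/0.4159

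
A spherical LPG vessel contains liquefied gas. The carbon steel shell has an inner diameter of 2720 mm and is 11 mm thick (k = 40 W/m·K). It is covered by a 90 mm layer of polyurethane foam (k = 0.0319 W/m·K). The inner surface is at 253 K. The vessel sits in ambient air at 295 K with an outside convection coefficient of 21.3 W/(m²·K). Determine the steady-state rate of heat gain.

Q ≈ 369 W

Each spherical layer contributes R = (1/r_i − 1/r_o)/(4πk):
R_carbon steel shell = (1/1.36 − 1/1.371)/(4π×40) = 1.174×10^-5 K/W
R_polyurethane foam = (1/1.371 − 1/1.461)/(4π×0.0319) = 0.1121 K/W
R_outer film = 1/(h·4πr_o²) = 1/(21.3×4π×1.461²) = 0.00175 K/W
R_total = 0.1138 K/W
Q = ΔT/R_total = 42/0.1138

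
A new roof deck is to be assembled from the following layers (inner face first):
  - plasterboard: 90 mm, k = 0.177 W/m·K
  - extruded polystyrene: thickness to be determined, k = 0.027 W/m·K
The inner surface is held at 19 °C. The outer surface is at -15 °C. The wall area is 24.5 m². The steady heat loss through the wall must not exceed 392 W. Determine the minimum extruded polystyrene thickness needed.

L ≈ 43.6 mm

Series thermal resistances:
R_plasterboard = L/(kA) = 0.09/(0.177×24.5) = 0.02075 K/W
Sum of the known resistances R_other = 0.02075 K/W
Required total resistance R_tot = ΔT/Q_allow = 34/392 = 0.08673 K/W
R_extruded polystyrene = R_tot − R_other = 0.06598 K/W
L = R·k·A = 0.06598×0.027×24.5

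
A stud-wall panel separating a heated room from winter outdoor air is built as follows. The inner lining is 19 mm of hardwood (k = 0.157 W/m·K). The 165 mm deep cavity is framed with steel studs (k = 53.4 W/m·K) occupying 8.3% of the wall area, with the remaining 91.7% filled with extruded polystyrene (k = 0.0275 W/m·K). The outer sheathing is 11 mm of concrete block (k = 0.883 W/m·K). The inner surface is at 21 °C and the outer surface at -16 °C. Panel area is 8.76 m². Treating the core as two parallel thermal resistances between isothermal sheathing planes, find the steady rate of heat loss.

Sheathing layers in series; stud and cavity paths in parallel between them.
R_inner = 0.019/(0.157×8.76) = 0.01381 K/W
R_stud  = 0.165/(53.4×0.083×8.76) = 0.00425 K/W
R_cav   = 0.165/(0.0275×0.917×8.76) = 0.7469 K/W
1/R_core = 1/R_stud + 1/R_cav → R_core = 0.004226 K/W
R_outer = 0.011/(0.883×8.76) = 0.001422 K/W
R_total = 0.01946 K/W
Q = ΔT/R_total = 37/0.01946

Q ≈ 1900 W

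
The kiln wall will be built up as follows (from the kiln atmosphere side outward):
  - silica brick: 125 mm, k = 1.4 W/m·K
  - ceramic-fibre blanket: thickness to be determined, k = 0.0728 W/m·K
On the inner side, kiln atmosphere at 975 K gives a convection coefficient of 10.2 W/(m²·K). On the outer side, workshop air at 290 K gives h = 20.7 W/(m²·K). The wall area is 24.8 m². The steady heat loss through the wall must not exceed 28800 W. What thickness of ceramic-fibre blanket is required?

Treating each layer as a thermal resistance in series:
R_inner film = 1/(h_i·A) = 1/(10.2×24.8) = 0.003953 K/W
R_silica brick = L/(kA) = 0.125/(1.4×24.8) = 0.0036 K/W
R_outer film = 1/(h_o·A) = 1/(20.7×24.8) = 0.001948 K/W
Sum of the known resistances R_other = 0.009501 K/W
Required total resistance R_tot = ΔT/Q_allow = 685/28800 = 0.02378 K/W
R_ceramic-fibre blanket = R_tot − R_other = 0.01428 K/W
L = R·k·A = 0.01428×0.0728×24.8

L ≈ 25.8 mm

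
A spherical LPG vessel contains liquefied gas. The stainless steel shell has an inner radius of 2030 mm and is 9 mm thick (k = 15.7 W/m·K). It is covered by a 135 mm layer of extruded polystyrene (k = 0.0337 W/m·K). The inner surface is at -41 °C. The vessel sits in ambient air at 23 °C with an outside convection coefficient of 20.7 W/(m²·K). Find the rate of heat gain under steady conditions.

Q ≈ 880 W

Each spherical layer contributes R = (1/r_i − 1/r_o)/(4πk):
R_stainless steel shell = (1/2.03 − 1/2.039)/(4π×15.7) = 1.102×10^-5 K/W
R_extruded polystyrene = (1/2.039 − 1/2.174)/(4π×0.0337) = 0.07191 K/W
R_outer film = 1/(h·4πr_o²) = 1/(20.7×4π×2.174²) = 8.134×10^-4 K/W
R_total = 0.07274 K/W
Q = ΔT/R_total = 64/0.07274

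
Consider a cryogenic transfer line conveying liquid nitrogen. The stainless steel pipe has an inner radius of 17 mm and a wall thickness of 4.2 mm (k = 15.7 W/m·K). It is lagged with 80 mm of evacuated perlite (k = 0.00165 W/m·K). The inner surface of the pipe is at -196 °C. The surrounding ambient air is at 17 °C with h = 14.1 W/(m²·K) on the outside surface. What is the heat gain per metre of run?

Cylindrical conduction, so R = ln(r₂/r₁)/(2πkL) per layer, in series:
R_stainless steel pipe wall = ln(21.2/17)/(2π×15.7×1) = 0.002238 K/W
R_evacuated perlite = ln(101.2/21.2)/(2π×0.00165×1) = 150.8 K/W
R_outer film = 1/(h_o·2πr_oL) = 1/(14.1×2π×0.1012×1) = 0.1115 K/W
R_total = 150.9 K/W
Q = ΔT/R_total = 213/150.9

q′ ≈ 1.41 W/m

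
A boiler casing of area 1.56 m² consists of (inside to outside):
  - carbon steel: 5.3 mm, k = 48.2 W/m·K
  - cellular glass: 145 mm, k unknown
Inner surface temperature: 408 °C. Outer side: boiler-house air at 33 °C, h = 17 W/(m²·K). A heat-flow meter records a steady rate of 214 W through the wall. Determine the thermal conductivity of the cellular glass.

k ≈ 0.0542 W/(m·K)

Treating each layer as a thermal resistance in series:
R_carbon steel = L/(kA) = 0.0053/(48.2×1.56) = 7.049×10^-5 K/W
R_outer film = 1/(h_o·A) = 1/(17×1.56) = 0.03771 K/W
Sum of known resistances R_other = 0.03778 K/W
Total R = ΔT/Q = 375/214 = 1.752 K/W
R_cellular glass = R_total − R_other = 1.715 K/W
k = L/(R·A) = 0.145/(1.715×1.56)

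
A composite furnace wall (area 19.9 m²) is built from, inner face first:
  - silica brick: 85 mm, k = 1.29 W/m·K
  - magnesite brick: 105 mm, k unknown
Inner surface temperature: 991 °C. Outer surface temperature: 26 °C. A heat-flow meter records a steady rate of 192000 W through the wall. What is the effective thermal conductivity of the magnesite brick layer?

Treating each layer as a thermal resistance in series:
R_silica brick = L/(kA) = 0.085/(1.29×19.9) = 0.003311 K/W
Sum of known resistances R_other = 0.003311 K/W
Total R = ΔT/Q = 965/192000 = 0.005026 K/W
R_magnesite brick = R_total − R_other = 0.001715 K/W
k = L/(R·A) = 0.105/(0.001715×19.9)

k ≈ 3.08 W/(m·K)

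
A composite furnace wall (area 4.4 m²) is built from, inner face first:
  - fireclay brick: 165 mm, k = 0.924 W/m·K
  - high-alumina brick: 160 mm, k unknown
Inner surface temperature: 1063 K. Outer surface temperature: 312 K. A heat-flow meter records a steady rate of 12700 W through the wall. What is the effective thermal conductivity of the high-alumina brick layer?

Treating each layer as a thermal resistance in series:
R_fireclay brick = L/(kA) = 0.165/(0.924×4.4) = 0.04058 K/W
Sum of known resistances R_other = 0.04058 K/W
Total R = ΔT/Q = 751/12700 = 0.05913 K/W
R_high-alumina brick = R_total − R_other = 0.01855 K/W
k = L/(R·A) = 0.16/(0.01855×4.4)

k ≈ 1.96 W/(m·K)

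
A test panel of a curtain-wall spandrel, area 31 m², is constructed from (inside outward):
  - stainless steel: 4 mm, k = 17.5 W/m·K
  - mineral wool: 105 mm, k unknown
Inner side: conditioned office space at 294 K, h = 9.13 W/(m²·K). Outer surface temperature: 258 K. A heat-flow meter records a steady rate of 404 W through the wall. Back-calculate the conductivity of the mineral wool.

Using the resistance-network approach (series):
R_inner film = 1/(h_i·A) = 1/(9.13×31) = 0.003533 K/W
R_stainless steel = L/(kA) = 0.004/(17.5×31) = 7.373×10^-6 K/W
Sum of known resistances R_other = 0.003541 K/W
Total R = ΔT/Q = 36/404 = 0.08911 K/W
R_mineral wool = R_total − R_other = 0.08557 K/W
k = L/(R·A) = 0.105/(0.08557×31)

k ≈ 0.0396 W/(m·K)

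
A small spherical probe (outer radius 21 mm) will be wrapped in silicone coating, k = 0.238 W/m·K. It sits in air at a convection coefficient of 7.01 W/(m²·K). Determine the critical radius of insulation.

r_cr ≈ 67.9 mm

For a sphere r_cr = 2k/h = 2×0.238/7.01
r_cr = 67.9 mm; since the bare radius (21 mm) is below r_cr, adding a thin layer of insulation will *increase* heat loss.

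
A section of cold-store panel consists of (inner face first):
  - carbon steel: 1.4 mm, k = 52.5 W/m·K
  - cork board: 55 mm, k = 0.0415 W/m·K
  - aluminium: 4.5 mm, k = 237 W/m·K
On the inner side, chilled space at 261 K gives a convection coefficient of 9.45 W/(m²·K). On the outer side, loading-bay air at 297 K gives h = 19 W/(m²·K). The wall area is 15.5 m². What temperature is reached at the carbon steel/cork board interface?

T ≈ 264 K

Series thermal resistances:
R_inner film = 1/(h_i·A) = 1/(9.45×15.5) = 0.006827 K/W
R_carbon steel = L/(kA) = 0.0014/(52.5×15.5) = 1.72×10^-6 K/W
R_cork board = L/(kA) = 0.055/(0.0415×15.5) = 0.0855 K/W
R_aluminium = L/(kA) = 0.0045/(237×15.5) = 1.225×10^-6 K/W
R_outer film = 1/(h_o·A) = 1/(19×15.5) = 0.003396 K/W
R_total = 0.09573 K/W;  Q = ΔT/R_total = 36/0.09573 = 376.1 W
T_interface = T_inner + Q·ΣR(inner→interface) = 261 + 376×0.006829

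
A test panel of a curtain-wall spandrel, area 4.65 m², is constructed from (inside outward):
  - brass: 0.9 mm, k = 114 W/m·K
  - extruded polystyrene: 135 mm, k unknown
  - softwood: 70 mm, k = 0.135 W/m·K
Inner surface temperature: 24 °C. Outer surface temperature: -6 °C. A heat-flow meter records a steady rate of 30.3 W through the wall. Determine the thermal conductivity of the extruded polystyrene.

Treating each layer as a thermal resistance in series:
R_brass = L/(kA) = 0.0009/(114×4.65) = 1.698×10^-6 K/W
R_softwood = L/(kA) = 0.07/(0.135×4.65) = 0.1115 K/W
Sum of known resistances R_other = 0.1115 K/W
Total R = ΔT/Q = 30/30.3 = 0.9901 K/W
R_extruded polystyrene = R_total − R_other = 0.8786 K/W
k = L/(R·A) = 0.135/(0.8786×4.65)

k ≈ 0.033 W/(m·K)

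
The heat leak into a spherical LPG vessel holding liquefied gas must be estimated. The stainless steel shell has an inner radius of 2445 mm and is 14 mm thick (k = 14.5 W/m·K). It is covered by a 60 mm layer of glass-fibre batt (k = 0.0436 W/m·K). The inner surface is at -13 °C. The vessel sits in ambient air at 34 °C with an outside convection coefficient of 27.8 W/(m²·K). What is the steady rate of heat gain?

Q ≈ 2590 W

For a spherical shell R = (1/r₁ − 1/r₂)/(4πk); film R = 1/(h·4πr²). In series:
R_stainless steel shell = (1/2.445 − 1/2.459)/(4π×14.5) = 1.278×10^-5 K/W
R_glass-fibre batt = (1/2.459 − 1/2.519)/(4π×0.0436) = 0.01768 K/W
R_outer film = 1/(h·4πr_o²) = 1/(27.8×4π×2.519²) = 4.511×10^-4 K/W
R_total = 0.01814 K/W
Q = ΔT/R_total = 47/0.01814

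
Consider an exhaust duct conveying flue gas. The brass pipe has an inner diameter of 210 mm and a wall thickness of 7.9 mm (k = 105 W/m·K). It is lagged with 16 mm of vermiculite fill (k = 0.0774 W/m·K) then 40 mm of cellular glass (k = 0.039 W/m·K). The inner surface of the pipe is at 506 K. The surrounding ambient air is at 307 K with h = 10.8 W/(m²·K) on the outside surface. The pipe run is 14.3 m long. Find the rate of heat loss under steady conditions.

Q ≈ 1950 W

For a radial system each layer contributes R = ln(r_out/r_in)/(2πkL); films add R = 1/(hA).
R_brass pipe wall = ln(112.9/105)/(2π×105×14.3) = 7.689×10^-6 K/W
R_vermiculite fill = ln(128.9/112.9)/(2π×0.0774×14.3) = 0.01906 K/W
R_cellular glass = ln(168.9/128.9)/(2π×0.039×14.3) = 0.07713 K/W
R_outer film = 1/(h_o·2πr_oL) = 1/(10.8×2π×0.1689×14.3) = 0.006101 K/W
R_total = 0.1023 K/W
Q = ΔT/R_total = 199/0.1023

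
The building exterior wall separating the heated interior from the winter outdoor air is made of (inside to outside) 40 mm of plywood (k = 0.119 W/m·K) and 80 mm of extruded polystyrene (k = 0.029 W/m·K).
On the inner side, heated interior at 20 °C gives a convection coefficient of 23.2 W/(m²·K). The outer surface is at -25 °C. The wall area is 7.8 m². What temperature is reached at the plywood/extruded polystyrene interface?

T ≈ 14.6 °C

Thermal resistances in series:
R_inner film = 1/(h_i·A) = 1/(23.2×7.8) = 0.005526 K/W
R_plywood = L/(kA) = 0.04/(0.119×7.8) = 0.04309 K/W
R_extruded polystyrene = L/(kA) = 0.08/(0.029×7.8) = 0.3537 K/W
R_total = 0.4023 K/W;  Q = ΔT/R_total = 45/0.4023 = 111.9 W
T_interface = T_inner − Q·ΣR(inner→interface) = 20 − 112×0.04862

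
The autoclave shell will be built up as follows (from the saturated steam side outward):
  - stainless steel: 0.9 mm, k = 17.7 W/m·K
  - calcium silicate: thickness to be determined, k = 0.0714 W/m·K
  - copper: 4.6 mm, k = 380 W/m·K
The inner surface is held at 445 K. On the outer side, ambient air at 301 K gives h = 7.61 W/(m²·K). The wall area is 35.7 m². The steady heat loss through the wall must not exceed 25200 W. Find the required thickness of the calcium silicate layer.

Treating each layer as a thermal resistance in series:
R_stainless steel = L/(kA) = 0.0009/(17.7×35.7) = 1.424×10^-6 K/W
R_copper = L/(kA) = 0.0046/(380×35.7) = 3.391×10^-7 K/W
R_outer film = 1/(h_o·A) = 1/(7.61×35.7) = 0.003681 K/W
Sum of the known resistances R_other = 0.003683 K/W
Required total resistance R_tot = ΔT/Q_allow = 144/25200 = 0.005714 K/W
R_calcium silicate = R_tot − R_other = 0.002032 K/W
L = R·k·A = 0.002032×0.0714×35.7

L ≈ 5.18 mm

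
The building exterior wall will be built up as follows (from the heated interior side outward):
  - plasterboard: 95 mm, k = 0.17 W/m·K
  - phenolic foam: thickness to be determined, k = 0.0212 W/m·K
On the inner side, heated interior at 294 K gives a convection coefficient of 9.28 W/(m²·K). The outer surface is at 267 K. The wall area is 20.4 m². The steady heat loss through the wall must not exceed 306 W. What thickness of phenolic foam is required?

L ≈ 24 mm

Thermal resistances in series:
R_inner film = 1/(h_i·A) = 1/(9.28×20.4) = 0.005282 K/W
R_plasterboard = L/(kA) = 0.095/(0.17×20.4) = 0.02739 K/W
Sum of the known resistances R_other = 0.03268 K/W
Required total resistance R_tot = ΔT/Q_allow = 27/306 = 0.08824 K/W
R_phenolic foam = R_tot − R_other = 0.05556 K/W
L = R·k·A = 0.05556×0.0212×20.4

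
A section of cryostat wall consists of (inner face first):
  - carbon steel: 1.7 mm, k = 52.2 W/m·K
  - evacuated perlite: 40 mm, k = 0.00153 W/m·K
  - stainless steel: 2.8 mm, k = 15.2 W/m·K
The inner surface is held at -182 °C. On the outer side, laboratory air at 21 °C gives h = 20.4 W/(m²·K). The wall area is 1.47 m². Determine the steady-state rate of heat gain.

Treating each layer as a thermal resistance in series:
R_carbon steel = L/(kA) = 0.0017/(52.2×1.47) = 2.215×10^-5 K/W
R_evacuated perlite = L/(kA) = 0.04/(0.00153×1.47) = 17.78 K/W
R_stainless steel = L/(kA) = 0.0028/(15.2×1.47) = 1.253×10^-4 K/W
R_outer film = 1/(h_o·A) = 1/(20.4×1.47) = 0.03335 K/W
R_total = 17.82 K/W
Q = ΔT / R_total = 203 / 17.82

Q ≈ 11.4 W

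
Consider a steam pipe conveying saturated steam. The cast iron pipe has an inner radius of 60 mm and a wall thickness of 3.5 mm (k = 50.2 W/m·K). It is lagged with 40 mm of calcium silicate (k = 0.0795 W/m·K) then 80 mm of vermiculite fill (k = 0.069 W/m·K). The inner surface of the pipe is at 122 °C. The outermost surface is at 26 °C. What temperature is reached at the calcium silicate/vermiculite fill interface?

T ≈ 81.2 °C

Treating each annulus and film as a series resistance:
R_cast iron pipe wall = ln(63.5/60)/(2π×50.2×1) = 1.797×10^-4 K/W
R_calcium silicate = ln(103.5/63.5)/(2π×0.0795×1) = 0.978 K/W
R_vermiculite fill = ln(183.5/103.5)/(2π×0.069×1) = 1.321 K/W
R_total = 2.299 K/W
Q = ΔT/R_total = 96/2.299
Q = 41.8 W/m
T_interface = T_inner − Q·ΣR(inner→interface) = 122 − 41.8×0.9782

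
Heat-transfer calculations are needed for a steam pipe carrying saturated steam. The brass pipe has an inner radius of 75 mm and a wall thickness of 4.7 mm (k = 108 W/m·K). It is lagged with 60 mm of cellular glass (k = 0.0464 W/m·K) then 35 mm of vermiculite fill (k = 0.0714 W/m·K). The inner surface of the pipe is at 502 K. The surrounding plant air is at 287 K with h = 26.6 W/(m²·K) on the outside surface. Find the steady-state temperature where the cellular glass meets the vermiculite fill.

Cylindrical conduction, so R = ln(r₂/r₁)/(2πkL) per layer, in series:
R_brass pipe wall = ln(79.7/75)/(2π×108×1) = 8.957×10^-5 K/W
R_cellular glass = ln(139.7/79.7)/(2π×0.0464×1) = 1.925 K/W
R_vermiculite fill = ln(174.7/139.7)/(2π×0.0714×1) = 0.4984 K/W
R_outer film = 1/(h_o·2πr_oL) = 1/(26.6×2π×0.1747×1) = 0.03425 K/W
R_total = 2.458 K/W
Q = ΔT/R_total = 215/2.458
Q = 87.5 W/m
T_interface = T_inner − Q·ΣR(inner→interface) = 502 − 87.5×1.925

T ≈ 334 K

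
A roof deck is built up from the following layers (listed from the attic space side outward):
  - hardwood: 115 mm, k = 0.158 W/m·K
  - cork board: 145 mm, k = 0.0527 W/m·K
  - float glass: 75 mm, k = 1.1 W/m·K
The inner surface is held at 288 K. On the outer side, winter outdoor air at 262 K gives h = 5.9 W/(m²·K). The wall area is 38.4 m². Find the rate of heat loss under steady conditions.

Series thermal resistances:
R_hardwood = L/(kA) = 0.115/(0.158×38.4) = 0.01895 K/W
R_cork board = L/(kA) = 0.145/(0.0527×38.4) = 0.07165 K/W
R_float glass = L/(kA) = 0.075/(1.1×38.4) = 0.001776 K/W
R_outer film = 1/(h_o·A) = 1/(5.9×38.4) = 0.004414 K/W
R_total = 0.0968 K/W
Q = ΔT / R_total = 26 / 0.0968

Q ≈ 269 W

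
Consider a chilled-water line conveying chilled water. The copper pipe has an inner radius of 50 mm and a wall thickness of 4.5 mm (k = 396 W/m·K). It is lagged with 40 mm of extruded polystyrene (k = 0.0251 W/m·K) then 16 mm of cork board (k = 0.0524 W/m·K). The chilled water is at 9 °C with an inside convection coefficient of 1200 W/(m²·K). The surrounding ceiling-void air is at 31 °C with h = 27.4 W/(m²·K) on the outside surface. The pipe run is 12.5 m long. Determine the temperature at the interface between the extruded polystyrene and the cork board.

T ≈ 28.1 °C

Cylindrical conduction, so R = ln(r₂/r₁)/(2πkL) per layer, in series:
R_inner film = 1/(h_i·2πr₁L) = 1/(1200×2π×0.05×12.5) = 2.122×10^-4 K/W
R_copper pipe wall = ln(54.5/50)/(2π×396×12.5) = 2.771×10^-6 K/W
R_extruded polystyrene = ln(94.5/54.5)/(2π×0.0251×12.5) = 0.2792 K/W
R_cork board = ln(110.5/94.5)/(2π×0.0524×12.5) = 0.03801 K/W
R_outer film = 1/(h_o·2πr_oL) = 1/(27.4×2π×0.1105×12.5) = 0.004205 K/W
R_total = 0.3216 K/W
Q = ΔT/R_total = 22/0.3216
Q = 68.4 W
T_interface = T_inner + Q·ΣR(inner→interface) = 9 + 68.4×0.2794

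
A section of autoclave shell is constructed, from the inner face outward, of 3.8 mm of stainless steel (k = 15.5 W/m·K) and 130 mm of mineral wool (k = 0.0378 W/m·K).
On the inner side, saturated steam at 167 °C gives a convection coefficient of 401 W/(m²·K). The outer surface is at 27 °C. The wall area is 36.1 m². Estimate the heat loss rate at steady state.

Q ≈ 1470 W

Treating each layer as a thermal resistance in series:
R_inner film = 1/(h_i·A) = 1/(401×36.1) = 6.908×10^-5 K/W
R_stainless steel = L/(kA) = 0.0038/(15.5×36.1) = 6.791×10^-6 K/W
R_mineral wool = L/(kA) = 0.13/(0.0378×36.1) = 0.09527 K/W
R_total = 0.09534 K/W
Q = ΔT / R_total = 140 / 0.09534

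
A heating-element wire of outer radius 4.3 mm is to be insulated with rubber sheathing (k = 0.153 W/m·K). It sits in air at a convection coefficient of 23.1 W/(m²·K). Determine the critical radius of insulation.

r_cr ≈ 6.62 mm

For a cylinder r_cr = k/h = 0.153/23.1
r_cr = 6.62 mm; since the bare radius (4.3 mm) is below r_cr, adding a thin layer of insulation will *increase* heat loss.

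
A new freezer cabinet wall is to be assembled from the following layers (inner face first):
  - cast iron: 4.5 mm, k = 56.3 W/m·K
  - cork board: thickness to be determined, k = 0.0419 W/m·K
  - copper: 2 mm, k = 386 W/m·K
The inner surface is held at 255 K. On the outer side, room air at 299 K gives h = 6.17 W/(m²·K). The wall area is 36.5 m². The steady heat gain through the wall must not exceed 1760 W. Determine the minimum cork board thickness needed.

Thermal resistances in series:
R_cast iron = L/(kA) = 0.0045/(56.3×36.5) = 2.19×10^-6 K/W
R_copper = L/(kA) = 0.002/(386×36.5) = 1.42×10^-7 K/W
R_outer film = 1/(h_o·A) = 1/(6.17×36.5) = 0.00444 K/W
Sum of the known resistances R_other = 0.004443 K/W
Required total resistance R_tot = ΔT/Q_allow = 44/1760 = 0.025 K/W
R_cork board = R_tot − R_other = 0.02056 K/W
L = R·k·A = 0.02056×0.0419×36.5

L ≈ 31.4 mm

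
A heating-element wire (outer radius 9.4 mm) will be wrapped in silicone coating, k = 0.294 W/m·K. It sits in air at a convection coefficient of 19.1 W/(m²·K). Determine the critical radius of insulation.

For a cylinder r_cr = k/h = 0.294/19.1
r_cr = 15.4 mm; since the bare radius (9.4 mm) is below r_cr, adding a thin layer of insulation will *increase* heat loss.

r_cr ≈ 15.4 mm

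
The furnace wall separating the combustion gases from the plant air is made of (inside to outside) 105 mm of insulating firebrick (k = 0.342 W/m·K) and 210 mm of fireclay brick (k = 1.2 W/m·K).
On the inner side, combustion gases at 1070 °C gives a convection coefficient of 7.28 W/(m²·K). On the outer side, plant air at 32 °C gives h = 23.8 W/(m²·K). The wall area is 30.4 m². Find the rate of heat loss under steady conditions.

Q ≈ 47700 W

Thermal resistances in series:
R_inner film = 1/(h_i·A) = 1/(7.28×30.4) = 0.004519 K/W
R_insulating firebrick = L/(kA) = 0.105/(0.342×30.4) = 0.0101 K/W
R_fireclay brick = L/(kA) = 0.21/(1.2×30.4) = 0.005757 K/W
R_outer film = 1/(h_o·A) = 1/(23.8×30.4) = 0.001382 K/W
R_total = 0.02176 K/W
Q = ΔT / R_total = 1038 / 0.02176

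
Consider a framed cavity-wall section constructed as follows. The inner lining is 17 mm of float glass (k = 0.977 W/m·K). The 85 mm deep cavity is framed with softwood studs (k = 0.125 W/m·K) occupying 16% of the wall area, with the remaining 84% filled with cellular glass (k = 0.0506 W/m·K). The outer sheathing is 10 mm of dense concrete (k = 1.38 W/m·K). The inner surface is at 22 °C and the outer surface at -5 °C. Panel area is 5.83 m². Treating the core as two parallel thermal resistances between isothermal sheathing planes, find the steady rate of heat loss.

Q ≈ 114 W

Sheathing layers in series; stud and cavity paths in parallel between them.
R_inner = 0.017/(0.977×5.83) = 0.002985 K/W
R_stud  = 0.085/(0.125×0.16×5.83) = 0.729 K/W
R_cav   = 0.085/(0.0506×0.84×5.83) = 0.343 K/W
1/R_core = 1/R_stud + 1/R_cav → R_core = 0.2333 K/W
R_outer = 0.01/(1.38×5.83) = 0.001243 K/W
R_total = 0.2375 K/W
Q = ΔT/R_total = 27/0.2375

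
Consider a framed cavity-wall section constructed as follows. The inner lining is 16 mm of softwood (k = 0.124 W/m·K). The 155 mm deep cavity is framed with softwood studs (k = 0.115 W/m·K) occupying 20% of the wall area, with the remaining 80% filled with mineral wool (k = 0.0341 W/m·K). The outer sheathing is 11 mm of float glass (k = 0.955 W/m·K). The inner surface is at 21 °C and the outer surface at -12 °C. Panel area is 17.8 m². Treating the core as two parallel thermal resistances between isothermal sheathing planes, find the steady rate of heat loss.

Sheathing layers in series; stud and cavity paths in parallel between them.
R_inner = 0.016/(0.124×17.8) = 0.007249 K/W
R_stud  = 0.155/(0.115×0.2×17.8) = 0.3786 K/W
R_cav   = 0.155/(0.0341×0.8×17.8) = 0.3192 K/W
1/R_core = 1/R_stud + 1/R_cav → R_core = 0.1732 K/W
R_outer = 0.011/(0.955×17.8) = 6.471×10^-4 K/W
R_total = 0.1811 K/W
Q = ΔT/R_total = 33/0.1811

Q ≈ 182 W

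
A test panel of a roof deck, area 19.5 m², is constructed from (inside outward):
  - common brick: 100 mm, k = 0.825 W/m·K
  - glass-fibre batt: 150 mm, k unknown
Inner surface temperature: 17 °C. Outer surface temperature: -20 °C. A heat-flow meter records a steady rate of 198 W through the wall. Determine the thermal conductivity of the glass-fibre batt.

Treating each layer as a thermal resistance in series:
R_common brick = L/(kA) = 0.1/(0.825×19.5) = 0.006216 K/W
Sum of known resistances R_other = 0.006216 K/W
Total R = ΔT/Q = 37/198 = 0.1869 K/W
R_glass-fibre batt = R_total − R_other = 0.1807 K/W
k = L/(R·A) = 0.15/(0.1807×19.5)

k ≈ 0.0426 W/(m·K)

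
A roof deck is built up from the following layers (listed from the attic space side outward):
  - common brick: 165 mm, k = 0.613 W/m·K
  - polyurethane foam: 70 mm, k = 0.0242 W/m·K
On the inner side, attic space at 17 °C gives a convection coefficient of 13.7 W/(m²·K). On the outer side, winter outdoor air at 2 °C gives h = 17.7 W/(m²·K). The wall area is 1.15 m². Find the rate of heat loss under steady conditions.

Thermal resistances in series:
R_inner film = 1/(h_i·A) = 1/(13.7×1.15) = 0.06347 K/W
R_common brick = L/(kA) = 0.165/(0.613×1.15) = 0.2341 K/W
R_polyurethane foam = L/(kA) = 0.07/(0.0242×1.15) = 2.515 K/W
R_outer film = 1/(h_o·A) = 1/(17.7×1.15) = 0.04913 K/W
R_total = 2.862 K/W
Q = ΔT / R_total = 15 / 2.862

Q ≈ 5.24 W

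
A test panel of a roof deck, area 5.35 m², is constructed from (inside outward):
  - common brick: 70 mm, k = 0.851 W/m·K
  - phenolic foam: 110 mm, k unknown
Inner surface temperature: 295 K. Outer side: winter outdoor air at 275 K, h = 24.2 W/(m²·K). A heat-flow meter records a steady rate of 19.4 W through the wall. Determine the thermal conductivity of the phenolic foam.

k ≈ 0.0204 W/(m·K)

Treating each layer as a thermal resistance in series:
R_common brick = L/(kA) = 0.07/(0.851×5.35) = 0.01537 K/W
R_outer film = 1/(h_o·A) = 1/(24.2×5.35) = 0.007724 K/W
Sum of known resistances R_other = 0.0231 K/W
Total R = ΔT/Q = 20/19.4 = 1.031 K/W
R_phenolic foam = R_total − R_other = 1.008 K/W
k = L/(R·A) = 0.11/(1.008×5.35)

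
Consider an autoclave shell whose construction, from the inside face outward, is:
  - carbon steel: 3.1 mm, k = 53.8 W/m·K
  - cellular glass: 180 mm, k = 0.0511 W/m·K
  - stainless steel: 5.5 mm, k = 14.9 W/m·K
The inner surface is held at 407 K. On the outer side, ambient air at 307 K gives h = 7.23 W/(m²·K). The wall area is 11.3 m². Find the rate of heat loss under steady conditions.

Treating each layer as a thermal resistance in series:
R_carbon steel = L/(kA) = 0.0031/(53.8×11.3) = 5.099×10^-6 K/W
R_cellular glass = L/(kA) = 0.18/(0.0511×11.3) = 0.3117 K/W
R_stainless steel = L/(kA) = 0.0055/(14.9×11.3) = 3.267×10^-5 K/W
R_outer film = 1/(h_o·A) = 1/(7.23×11.3) = 0.01224 K/W
R_total = 0.324 K/W
Q = ΔT / R_total = 100 / 0.324

Q ≈ 309 W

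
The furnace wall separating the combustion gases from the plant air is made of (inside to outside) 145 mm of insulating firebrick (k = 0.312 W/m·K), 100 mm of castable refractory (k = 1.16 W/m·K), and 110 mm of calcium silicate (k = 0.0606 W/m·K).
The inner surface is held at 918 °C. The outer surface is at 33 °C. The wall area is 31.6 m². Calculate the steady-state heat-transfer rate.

Q ≈ 11800 W

Series thermal resistances:
R_insulating firebrick = L/(kA) = 0.145/(0.312×31.6) = 0.01471 K/W
R_castable refractory = L/(kA) = 0.1/(1.16×31.6) = 0.002728 K/W
R_calcium silicate = L/(kA) = 0.11/(0.0606×31.6) = 0.05744 K/W
R_total = 0.07488 K/W
Q = ΔT / R_total = 885 / 0.07488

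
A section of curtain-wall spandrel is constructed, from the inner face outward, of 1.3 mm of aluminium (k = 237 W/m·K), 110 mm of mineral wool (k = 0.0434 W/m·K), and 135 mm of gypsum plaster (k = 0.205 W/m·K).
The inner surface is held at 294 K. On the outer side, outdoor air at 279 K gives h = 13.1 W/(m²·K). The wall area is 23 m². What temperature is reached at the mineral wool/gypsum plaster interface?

T ≈ 282 K

Treating each layer as a thermal resistance in series:
R_aluminium = L/(kA) = 0.0013/(237×23) = 2.385×10^-7 K/W
R_mineral wool = L/(kA) = 0.11/(0.0434×23) = 0.1102 K/W
R_gypsum plaster = L/(kA) = 0.135/(0.205×23) = 0.02863 K/W
R_outer film = 1/(h_o·A) = 1/(13.1×23) = 0.003319 K/W
R_total = 0.1421 K/W;  Q = ΔT/R_total = 15/0.1421 = 105.5 W
T_interface = T_inner − Q·ΣR(inner→interface) = 294 − 106×0.1102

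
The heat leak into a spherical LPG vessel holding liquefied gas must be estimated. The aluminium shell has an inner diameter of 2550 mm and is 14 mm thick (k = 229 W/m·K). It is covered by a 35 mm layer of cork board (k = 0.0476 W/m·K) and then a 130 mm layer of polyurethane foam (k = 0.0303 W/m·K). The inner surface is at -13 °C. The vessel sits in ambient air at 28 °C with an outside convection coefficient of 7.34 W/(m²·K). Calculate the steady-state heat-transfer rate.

Each spherical layer contributes R = (1/r_i − 1/r_o)/(4πk):
R_aluminium shell = (1/1.275 − 1/1.289)/(4π×229) = 2.96×10^-6 K/W
R_cork board = (1/1.289 − 1/1.324)/(4π×0.0476) = 0.03429 K/W
R_polyurethane foam = (1/1.324 − 1/1.454)/(4π×0.0303) = 0.1774 K/W
R_outer film = 1/(h·4πr_o²) = 1/(7.34×4π×1.454²) = 0.005128 K/W
R_total = 0.2168 K/W
Q = ΔT/R_total = 41/0.2168

Q ≈ 189 W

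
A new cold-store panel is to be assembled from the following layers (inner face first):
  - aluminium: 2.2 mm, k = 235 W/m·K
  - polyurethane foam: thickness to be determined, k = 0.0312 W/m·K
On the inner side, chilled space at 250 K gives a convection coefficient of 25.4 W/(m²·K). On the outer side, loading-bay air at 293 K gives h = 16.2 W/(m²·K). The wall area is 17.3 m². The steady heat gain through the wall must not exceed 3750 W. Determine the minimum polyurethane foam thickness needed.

L ≈ 3.03 mm

Model the wall as resistances in series:
R_inner film = 1/(h_i·A) = 1/(25.4×17.3) = 0.002276 K/W
R_aluminium = L/(kA) = 0.0022/(235×17.3) = 5.411×10^-7 K/W
R_outer film = 1/(h_o·A) = 1/(16.2×17.3) = 0.003568 K/W
Sum of the known resistances R_other = 0.005844 K/W
Required total resistance R_tot = ΔT/Q_allow = 43/3750 = 0.01147 K/W
R_polyurethane foam = R_tot − R_other = 0.005622 K/W
L = R·k·A = 0.005622×0.0312×17.3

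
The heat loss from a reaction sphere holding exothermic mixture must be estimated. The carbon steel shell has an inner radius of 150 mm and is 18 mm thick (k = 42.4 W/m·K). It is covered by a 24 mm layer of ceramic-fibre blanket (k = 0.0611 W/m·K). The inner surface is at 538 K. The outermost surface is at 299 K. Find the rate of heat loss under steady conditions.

Q ≈ 246 W

Each spherical layer contributes R = (1/r_i − 1/r_o)/(4πk):
R_carbon steel shell = (1/0.15 − 1/0.168)/(4π×42.4) = 0.001341 K/W
R_ceramic-fibre blanket = (1/0.168 − 1/0.192)/(4π×0.0611) = 0.9691 K/W
R_total = 0.9704 K/W
Q = ΔT/R_total = 239/0.9704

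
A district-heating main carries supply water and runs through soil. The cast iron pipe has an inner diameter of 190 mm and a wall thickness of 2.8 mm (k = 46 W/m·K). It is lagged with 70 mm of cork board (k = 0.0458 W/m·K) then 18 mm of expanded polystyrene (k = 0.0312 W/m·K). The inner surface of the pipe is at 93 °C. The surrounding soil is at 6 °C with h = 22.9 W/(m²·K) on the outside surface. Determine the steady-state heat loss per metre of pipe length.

q′ ≈ 35.8 W/m

Per-layer cylindrical resistances, series-summed:
R_cast iron pipe wall = ln(97.8/95)/(2π×46×1) = 1.005×10^-4 K/W
R_cork board = ln(167.8/97.8)/(2π×0.0458×1) = 1.876 K/W
R_expanded polystyrene = ln(185.8/167.8)/(2π×0.0312×1) = 0.5198 K/W
R_outer film = 1/(h_o·2πr_oL) = 1/(22.9×2π×0.1858×1) = 0.03741 K/W
R_total = 2.433 K/W
Q = ΔT/R_total = 87/2.433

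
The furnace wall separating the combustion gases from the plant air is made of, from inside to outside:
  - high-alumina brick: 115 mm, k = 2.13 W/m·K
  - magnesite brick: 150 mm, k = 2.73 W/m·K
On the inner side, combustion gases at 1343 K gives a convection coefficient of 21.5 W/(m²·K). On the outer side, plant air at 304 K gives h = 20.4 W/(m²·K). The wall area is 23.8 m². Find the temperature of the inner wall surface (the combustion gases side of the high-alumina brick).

Using the resistance-network approach (series):
R_inner film = 1/(h_i·A) = 1/(21.5×23.8) = 0.001954 K/W
R_high-alumina brick = L/(kA) = 0.115/(2.13×23.8) = 0.002269 K/W
R_magnesite brick = L/(kA) = 0.15/(2.73×23.8) = 0.002309 K/W
R_outer film = 1/(h_o·A) = 1/(20.4×23.8) = 0.00206 K/W
R_total = 0.008591 K/W;  Q = ΔT/R_total = 1039/0.008591 = 120900 W
T_interface = T_inner − Q·ΣR(inner→interface) = 1343 − 121000×0.001954

T ≈ 1110 K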